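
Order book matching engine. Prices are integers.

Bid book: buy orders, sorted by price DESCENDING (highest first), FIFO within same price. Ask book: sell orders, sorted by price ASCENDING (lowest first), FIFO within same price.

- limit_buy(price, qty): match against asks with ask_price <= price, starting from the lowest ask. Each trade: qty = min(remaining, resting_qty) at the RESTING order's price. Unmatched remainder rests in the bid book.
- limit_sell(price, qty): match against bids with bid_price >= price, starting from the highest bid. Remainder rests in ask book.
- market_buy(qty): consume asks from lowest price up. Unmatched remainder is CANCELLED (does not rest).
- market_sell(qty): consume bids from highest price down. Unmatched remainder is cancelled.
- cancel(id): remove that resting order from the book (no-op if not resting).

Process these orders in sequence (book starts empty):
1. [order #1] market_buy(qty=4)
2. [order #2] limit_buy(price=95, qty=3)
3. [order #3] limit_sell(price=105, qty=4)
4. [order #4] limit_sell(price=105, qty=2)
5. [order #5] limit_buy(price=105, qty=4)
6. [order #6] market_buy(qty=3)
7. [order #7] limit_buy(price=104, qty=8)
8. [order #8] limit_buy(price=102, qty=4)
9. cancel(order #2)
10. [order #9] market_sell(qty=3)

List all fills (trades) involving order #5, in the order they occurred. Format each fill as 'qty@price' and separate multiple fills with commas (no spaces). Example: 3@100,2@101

Answer: 4@105

Derivation:
After op 1 [order #1] market_buy(qty=4): fills=none; bids=[-] asks=[-]
After op 2 [order #2] limit_buy(price=95, qty=3): fills=none; bids=[#2:3@95] asks=[-]
After op 3 [order #3] limit_sell(price=105, qty=4): fills=none; bids=[#2:3@95] asks=[#3:4@105]
After op 4 [order #4] limit_sell(price=105, qty=2): fills=none; bids=[#2:3@95] asks=[#3:4@105 #4:2@105]
After op 5 [order #5] limit_buy(price=105, qty=4): fills=#5x#3:4@105; bids=[#2:3@95] asks=[#4:2@105]
After op 6 [order #6] market_buy(qty=3): fills=#6x#4:2@105; bids=[#2:3@95] asks=[-]
After op 7 [order #7] limit_buy(price=104, qty=8): fills=none; bids=[#7:8@104 #2:3@95] asks=[-]
After op 8 [order #8] limit_buy(price=102, qty=4): fills=none; bids=[#7:8@104 #8:4@102 #2:3@95] asks=[-]
After op 9 cancel(order #2): fills=none; bids=[#7:8@104 #8:4@102] asks=[-]
After op 10 [order #9] market_sell(qty=3): fills=#7x#9:3@104; bids=[#7:5@104 #8:4@102] asks=[-]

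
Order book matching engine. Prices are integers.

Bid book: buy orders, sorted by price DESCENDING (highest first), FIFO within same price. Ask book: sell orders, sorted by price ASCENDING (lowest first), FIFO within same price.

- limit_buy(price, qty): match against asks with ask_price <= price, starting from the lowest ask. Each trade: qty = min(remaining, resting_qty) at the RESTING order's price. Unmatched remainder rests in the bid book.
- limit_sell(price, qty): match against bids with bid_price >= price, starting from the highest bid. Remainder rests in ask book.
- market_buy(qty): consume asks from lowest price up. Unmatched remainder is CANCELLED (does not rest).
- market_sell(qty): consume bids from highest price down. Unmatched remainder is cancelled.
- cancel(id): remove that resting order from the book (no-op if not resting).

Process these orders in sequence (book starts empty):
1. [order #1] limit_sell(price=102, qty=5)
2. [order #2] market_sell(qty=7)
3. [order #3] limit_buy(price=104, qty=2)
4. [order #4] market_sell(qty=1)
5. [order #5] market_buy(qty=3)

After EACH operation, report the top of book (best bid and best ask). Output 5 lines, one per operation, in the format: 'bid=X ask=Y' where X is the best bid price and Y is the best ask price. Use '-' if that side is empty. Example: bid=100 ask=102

After op 1 [order #1] limit_sell(price=102, qty=5): fills=none; bids=[-] asks=[#1:5@102]
After op 2 [order #2] market_sell(qty=7): fills=none; bids=[-] asks=[#1:5@102]
After op 3 [order #3] limit_buy(price=104, qty=2): fills=#3x#1:2@102; bids=[-] asks=[#1:3@102]
After op 4 [order #4] market_sell(qty=1): fills=none; bids=[-] asks=[#1:3@102]
After op 5 [order #5] market_buy(qty=3): fills=#5x#1:3@102; bids=[-] asks=[-]

Answer: bid=- ask=102
bid=- ask=102
bid=- ask=102
bid=- ask=102
bid=- ask=-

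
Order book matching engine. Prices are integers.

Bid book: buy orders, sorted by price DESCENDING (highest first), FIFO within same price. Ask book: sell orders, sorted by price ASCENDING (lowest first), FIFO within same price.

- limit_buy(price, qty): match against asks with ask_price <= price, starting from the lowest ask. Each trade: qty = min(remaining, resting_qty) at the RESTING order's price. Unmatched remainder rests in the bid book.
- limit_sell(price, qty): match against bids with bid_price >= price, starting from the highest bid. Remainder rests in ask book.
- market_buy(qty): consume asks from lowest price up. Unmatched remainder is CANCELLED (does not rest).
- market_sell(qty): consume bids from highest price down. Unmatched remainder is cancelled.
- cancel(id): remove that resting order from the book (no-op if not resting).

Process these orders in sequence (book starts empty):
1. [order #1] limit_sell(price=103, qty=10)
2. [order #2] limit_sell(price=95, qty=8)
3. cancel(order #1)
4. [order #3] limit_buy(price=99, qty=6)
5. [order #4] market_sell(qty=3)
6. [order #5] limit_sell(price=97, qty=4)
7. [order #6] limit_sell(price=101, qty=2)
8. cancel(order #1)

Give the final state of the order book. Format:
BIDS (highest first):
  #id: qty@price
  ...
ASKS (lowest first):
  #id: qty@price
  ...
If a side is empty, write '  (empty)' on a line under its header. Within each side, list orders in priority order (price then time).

After op 1 [order #1] limit_sell(price=103, qty=10): fills=none; bids=[-] asks=[#1:10@103]
After op 2 [order #2] limit_sell(price=95, qty=8): fills=none; bids=[-] asks=[#2:8@95 #1:10@103]
After op 3 cancel(order #1): fills=none; bids=[-] asks=[#2:8@95]
After op 4 [order #3] limit_buy(price=99, qty=6): fills=#3x#2:6@95; bids=[-] asks=[#2:2@95]
After op 5 [order #4] market_sell(qty=3): fills=none; bids=[-] asks=[#2:2@95]
After op 6 [order #5] limit_sell(price=97, qty=4): fills=none; bids=[-] asks=[#2:2@95 #5:4@97]
After op 7 [order #6] limit_sell(price=101, qty=2): fills=none; bids=[-] asks=[#2:2@95 #5:4@97 #6:2@101]
After op 8 cancel(order #1): fills=none; bids=[-] asks=[#2:2@95 #5:4@97 #6:2@101]

Answer: BIDS (highest first):
  (empty)
ASKS (lowest first):
  #2: 2@95
  #5: 4@97
  #6: 2@101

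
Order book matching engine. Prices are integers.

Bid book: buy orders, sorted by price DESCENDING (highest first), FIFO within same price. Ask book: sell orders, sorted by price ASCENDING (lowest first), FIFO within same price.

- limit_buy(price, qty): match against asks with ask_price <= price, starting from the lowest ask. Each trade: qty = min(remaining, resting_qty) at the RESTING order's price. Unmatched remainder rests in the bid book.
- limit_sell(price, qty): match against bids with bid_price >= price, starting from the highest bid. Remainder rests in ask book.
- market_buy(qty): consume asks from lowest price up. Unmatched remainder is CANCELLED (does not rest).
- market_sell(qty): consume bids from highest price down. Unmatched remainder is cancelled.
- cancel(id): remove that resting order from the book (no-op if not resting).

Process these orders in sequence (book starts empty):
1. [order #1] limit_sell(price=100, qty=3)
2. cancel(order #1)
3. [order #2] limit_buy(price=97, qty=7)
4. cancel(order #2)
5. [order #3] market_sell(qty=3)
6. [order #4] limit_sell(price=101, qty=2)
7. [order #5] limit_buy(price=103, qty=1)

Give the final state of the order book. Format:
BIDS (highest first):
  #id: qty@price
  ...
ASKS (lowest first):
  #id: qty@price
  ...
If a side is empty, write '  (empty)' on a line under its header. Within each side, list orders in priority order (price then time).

Answer: BIDS (highest first):
  (empty)
ASKS (lowest first):
  #4: 1@101

Derivation:
After op 1 [order #1] limit_sell(price=100, qty=3): fills=none; bids=[-] asks=[#1:3@100]
After op 2 cancel(order #1): fills=none; bids=[-] asks=[-]
After op 3 [order #2] limit_buy(price=97, qty=7): fills=none; bids=[#2:7@97] asks=[-]
After op 4 cancel(order #2): fills=none; bids=[-] asks=[-]
After op 5 [order #3] market_sell(qty=3): fills=none; bids=[-] asks=[-]
After op 6 [order #4] limit_sell(price=101, qty=2): fills=none; bids=[-] asks=[#4:2@101]
After op 7 [order #5] limit_buy(price=103, qty=1): fills=#5x#4:1@101; bids=[-] asks=[#4:1@101]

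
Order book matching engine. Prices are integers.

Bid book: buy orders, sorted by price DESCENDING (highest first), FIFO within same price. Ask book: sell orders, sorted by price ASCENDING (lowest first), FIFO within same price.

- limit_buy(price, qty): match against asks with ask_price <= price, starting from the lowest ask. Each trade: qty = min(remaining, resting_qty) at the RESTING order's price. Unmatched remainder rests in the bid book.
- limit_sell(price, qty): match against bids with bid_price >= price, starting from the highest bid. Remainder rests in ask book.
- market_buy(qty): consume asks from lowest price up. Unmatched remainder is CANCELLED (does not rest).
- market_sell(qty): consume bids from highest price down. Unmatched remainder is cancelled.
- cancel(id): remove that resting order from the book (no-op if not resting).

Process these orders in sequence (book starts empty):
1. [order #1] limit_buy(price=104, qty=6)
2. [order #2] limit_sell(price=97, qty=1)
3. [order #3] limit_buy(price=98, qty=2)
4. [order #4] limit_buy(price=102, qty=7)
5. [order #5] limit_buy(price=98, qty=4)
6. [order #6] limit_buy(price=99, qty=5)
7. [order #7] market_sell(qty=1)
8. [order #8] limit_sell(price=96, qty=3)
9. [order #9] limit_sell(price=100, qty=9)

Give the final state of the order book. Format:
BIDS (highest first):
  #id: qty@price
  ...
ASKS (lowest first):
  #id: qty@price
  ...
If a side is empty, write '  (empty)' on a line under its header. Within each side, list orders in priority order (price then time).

After op 1 [order #1] limit_buy(price=104, qty=6): fills=none; bids=[#1:6@104] asks=[-]
After op 2 [order #2] limit_sell(price=97, qty=1): fills=#1x#2:1@104; bids=[#1:5@104] asks=[-]
After op 3 [order #3] limit_buy(price=98, qty=2): fills=none; bids=[#1:5@104 #3:2@98] asks=[-]
After op 4 [order #4] limit_buy(price=102, qty=7): fills=none; bids=[#1:5@104 #4:7@102 #3:2@98] asks=[-]
After op 5 [order #5] limit_buy(price=98, qty=4): fills=none; bids=[#1:5@104 #4:7@102 #3:2@98 #5:4@98] asks=[-]
After op 6 [order #6] limit_buy(price=99, qty=5): fills=none; bids=[#1:5@104 #4:7@102 #6:5@99 #3:2@98 #5:4@98] asks=[-]
After op 7 [order #7] market_sell(qty=1): fills=#1x#7:1@104; bids=[#1:4@104 #4:7@102 #6:5@99 #3:2@98 #5:4@98] asks=[-]
After op 8 [order #8] limit_sell(price=96, qty=3): fills=#1x#8:3@104; bids=[#1:1@104 #4:7@102 #6:5@99 #3:2@98 #5:4@98] asks=[-]
After op 9 [order #9] limit_sell(price=100, qty=9): fills=#1x#9:1@104 #4x#9:7@102; bids=[#6:5@99 #3:2@98 #5:4@98] asks=[#9:1@100]

Answer: BIDS (highest first):
  #6: 5@99
  #3: 2@98
  #5: 4@98
ASKS (lowest first):
  #9: 1@100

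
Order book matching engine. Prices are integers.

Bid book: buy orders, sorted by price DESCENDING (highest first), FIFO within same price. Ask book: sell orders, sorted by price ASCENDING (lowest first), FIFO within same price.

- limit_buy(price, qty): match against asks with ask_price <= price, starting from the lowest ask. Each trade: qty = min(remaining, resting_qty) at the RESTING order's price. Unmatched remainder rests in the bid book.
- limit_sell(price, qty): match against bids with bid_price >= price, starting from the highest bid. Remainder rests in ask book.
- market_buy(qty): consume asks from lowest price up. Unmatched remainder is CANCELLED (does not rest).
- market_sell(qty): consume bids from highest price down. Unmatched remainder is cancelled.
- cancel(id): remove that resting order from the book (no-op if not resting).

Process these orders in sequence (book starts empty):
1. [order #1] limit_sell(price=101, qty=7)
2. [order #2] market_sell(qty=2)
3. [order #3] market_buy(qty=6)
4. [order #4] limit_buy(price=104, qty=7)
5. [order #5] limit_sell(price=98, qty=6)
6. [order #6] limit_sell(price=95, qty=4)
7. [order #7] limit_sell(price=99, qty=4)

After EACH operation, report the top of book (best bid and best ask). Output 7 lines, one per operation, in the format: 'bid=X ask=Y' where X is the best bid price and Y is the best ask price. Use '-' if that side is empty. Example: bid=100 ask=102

Answer: bid=- ask=101
bid=- ask=101
bid=- ask=101
bid=104 ask=-
bid=- ask=-
bid=- ask=95
bid=- ask=95

Derivation:
After op 1 [order #1] limit_sell(price=101, qty=7): fills=none; bids=[-] asks=[#1:7@101]
After op 2 [order #2] market_sell(qty=2): fills=none; bids=[-] asks=[#1:7@101]
After op 3 [order #3] market_buy(qty=6): fills=#3x#1:6@101; bids=[-] asks=[#1:1@101]
After op 4 [order #4] limit_buy(price=104, qty=7): fills=#4x#1:1@101; bids=[#4:6@104] asks=[-]
After op 5 [order #5] limit_sell(price=98, qty=6): fills=#4x#5:6@104; bids=[-] asks=[-]
After op 6 [order #6] limit_sell(price=95, qty=4): fills=none; bids=[-] asks=[#6:4@95]
After op 7 [order #7] limit_sell(price=99, qty=4): fills=none; bids=[-] asks=[#6:4@95 #7:4@99]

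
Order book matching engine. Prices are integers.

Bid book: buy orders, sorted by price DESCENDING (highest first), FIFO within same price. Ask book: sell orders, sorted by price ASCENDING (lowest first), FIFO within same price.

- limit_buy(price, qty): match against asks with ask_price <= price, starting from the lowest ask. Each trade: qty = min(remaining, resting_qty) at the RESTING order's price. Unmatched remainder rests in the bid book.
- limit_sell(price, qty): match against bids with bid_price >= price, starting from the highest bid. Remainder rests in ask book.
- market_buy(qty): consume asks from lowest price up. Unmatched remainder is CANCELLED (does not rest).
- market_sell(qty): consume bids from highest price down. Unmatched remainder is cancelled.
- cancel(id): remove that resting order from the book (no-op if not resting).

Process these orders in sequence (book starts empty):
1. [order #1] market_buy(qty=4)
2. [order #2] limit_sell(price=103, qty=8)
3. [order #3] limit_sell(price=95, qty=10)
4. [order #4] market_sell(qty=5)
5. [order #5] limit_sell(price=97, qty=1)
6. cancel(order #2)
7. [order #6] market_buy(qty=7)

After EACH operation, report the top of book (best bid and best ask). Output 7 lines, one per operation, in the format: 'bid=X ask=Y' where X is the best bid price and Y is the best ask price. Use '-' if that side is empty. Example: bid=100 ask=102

After op 1 [order #1] market_buy(qty=4): fills=none; bids=[-] asks=[-]
After op 2 [order #2] limit_sell(price=103, qty=8): fills=none; bids=[-] asks=[#2:8@103]
After op 3 [order #3] limit_sell(price=95, qty=10): fills=none; bids=[-] asks=[#3:10@95 #2:8@103]
After op 4 [order #4] market_sell(qty=5): fills=none; bids=[-] asks=[#3:10@95 #2:8@103]
After op 5 [order #5] limit_sell(price=97, qty=1): fills=none; bids=[-] asks=[#3:10@95 #5:1@97 #2:8@103]
After op 6 cancel(order #2): fills=none; bids=[-] asks=[#3:10@95 #5:1@97]
After op 7 [order #6] market_buy(qty=7): fills=#6x#3:7@95; bids=[-] asks=[#3:3@95 #5:1@97]

Answer: bid=- ask=-
bid=- ask=103
bid=- ask=95
bid=- ask=95
bid=- ask=95
bid=- ask=95
bid=- ask=95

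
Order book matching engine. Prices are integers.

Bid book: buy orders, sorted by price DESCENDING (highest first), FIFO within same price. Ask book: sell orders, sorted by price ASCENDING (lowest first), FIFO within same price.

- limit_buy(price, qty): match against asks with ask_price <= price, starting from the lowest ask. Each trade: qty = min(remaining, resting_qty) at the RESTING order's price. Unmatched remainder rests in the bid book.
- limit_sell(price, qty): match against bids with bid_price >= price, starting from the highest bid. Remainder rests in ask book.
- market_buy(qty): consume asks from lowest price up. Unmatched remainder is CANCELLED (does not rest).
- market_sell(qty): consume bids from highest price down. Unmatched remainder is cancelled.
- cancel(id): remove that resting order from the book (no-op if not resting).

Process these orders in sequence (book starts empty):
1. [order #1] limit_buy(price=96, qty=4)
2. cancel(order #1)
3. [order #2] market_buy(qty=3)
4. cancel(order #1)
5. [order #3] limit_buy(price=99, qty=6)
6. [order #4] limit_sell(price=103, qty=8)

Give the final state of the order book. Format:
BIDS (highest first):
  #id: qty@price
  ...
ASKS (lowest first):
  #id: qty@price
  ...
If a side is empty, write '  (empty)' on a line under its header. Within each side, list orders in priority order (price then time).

Answer: BIDS (highest first):
  #3: 6@99
ASKS (lowest first):
  #4: 8@103

Derivation:
After op 1 [order #1] limit_buy(price=96, qty=4): fills=none; bids=[#1:4@96] asks=[-]
After op 2 cancel(order #1): fills=none; bids=[-] asks=[-]
After op 3 [order #2] market_buy(qty=3): fills=none; bids=[-] asks=[-]
After op 4 cancel(order #1): fills=none; bids=[-] asks=[-]
After op 5 [order #3] limit_buy(price=99, qty=6): fills=none; bids=[#3:6@99] asks=[-]
After op 6 [order #4] limit_sell(price=103, qty=8): fills=none; bids=[#3:6@99] asks=[#4:8@103]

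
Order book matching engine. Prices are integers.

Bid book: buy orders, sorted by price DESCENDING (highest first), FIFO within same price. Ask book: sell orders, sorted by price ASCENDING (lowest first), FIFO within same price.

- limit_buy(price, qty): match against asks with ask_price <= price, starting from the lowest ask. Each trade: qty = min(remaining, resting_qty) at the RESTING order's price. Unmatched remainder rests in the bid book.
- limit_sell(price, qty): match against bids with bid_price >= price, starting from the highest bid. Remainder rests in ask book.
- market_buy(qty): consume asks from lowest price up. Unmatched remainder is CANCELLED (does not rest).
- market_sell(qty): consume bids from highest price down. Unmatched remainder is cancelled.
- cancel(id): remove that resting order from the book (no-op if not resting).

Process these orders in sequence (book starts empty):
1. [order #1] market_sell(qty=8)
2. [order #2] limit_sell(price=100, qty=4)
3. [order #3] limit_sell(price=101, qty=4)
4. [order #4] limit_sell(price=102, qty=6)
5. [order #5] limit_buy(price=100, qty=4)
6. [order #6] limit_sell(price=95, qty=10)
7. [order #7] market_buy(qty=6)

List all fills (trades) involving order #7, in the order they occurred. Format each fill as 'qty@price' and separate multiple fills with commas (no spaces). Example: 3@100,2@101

After op 1 [order #1] market_sell(qty=8): fills=none; bids=[-] asks=[-]
After op 2 [order #2] limit_sell(price=100, qty=4): fills=none; bids=[-] asks=[#2:4@100]
After op 3 [order #3] limit_sell(price=101, qty=4): fills=none; bids=[-] asks=[#2:4@100 #3:4@101]
After op 4 [order #4] limit_sell(price=102, qty=6): fills=none; bids=[-] asks=[#2:4@100 #3:4@101 #4:6@102]
After op 5 [order #5] limit_buy(price=100, qty=4): fills=#5x#2:4@100; bids=[-] asks=[#3:4@101 #4:6@102]
After op 6 [order #6] limit_sell(price=95, qty=10): fills=none; bids=[-] asks=[#6:10@95 #3:4@101 #4:6@102]
After op 7 [order #7] market_buy(qty=6): fills=#7x#6:6@95; bids=[-] asks=[#6:4@95 #3:4@101 #4:6@102]

Answer: 6@95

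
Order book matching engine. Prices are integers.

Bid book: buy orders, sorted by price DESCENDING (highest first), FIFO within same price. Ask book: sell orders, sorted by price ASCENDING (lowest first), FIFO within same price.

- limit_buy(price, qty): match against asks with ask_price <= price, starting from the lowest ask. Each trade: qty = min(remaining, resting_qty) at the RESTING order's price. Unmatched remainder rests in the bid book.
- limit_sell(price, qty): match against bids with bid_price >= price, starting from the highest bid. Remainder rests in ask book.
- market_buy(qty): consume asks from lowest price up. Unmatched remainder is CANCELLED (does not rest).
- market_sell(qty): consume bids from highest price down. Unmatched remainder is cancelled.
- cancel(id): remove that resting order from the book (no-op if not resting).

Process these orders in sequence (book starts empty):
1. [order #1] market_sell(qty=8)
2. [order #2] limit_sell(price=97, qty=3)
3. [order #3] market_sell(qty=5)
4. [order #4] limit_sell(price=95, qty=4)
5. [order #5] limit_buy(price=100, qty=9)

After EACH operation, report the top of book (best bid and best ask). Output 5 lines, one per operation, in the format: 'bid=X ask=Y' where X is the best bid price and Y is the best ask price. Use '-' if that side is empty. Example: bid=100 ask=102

Answer: bid=- ask=-
bid=- ask=97
bid=- ask=97
bid=- ask=95
bid=100 ask=-

Derivation:
After op 1 [order #1] market_sell(qty=8): fills=none; bids=[-] asks=[-]
After op 2 [order #2] limit_sell(price=97, qty=3): fills=none; bids=[-] asks=[#2:3@97]
After op 3 [order #3] market_sell(qty=5): fills=none; bids=[-] asks=[#2:3@97]
After op 4 [order #4] limit_sell(price=95, qty=4): fills=none; bids=[-] asks=[#4:4@95 #2:3@97]
After op 5 [order #5] limit_buy(price=100, qty=9): fills=#5x#4:4@95 #5x#2:3@97; bids=[#5:2@100] asks=[-]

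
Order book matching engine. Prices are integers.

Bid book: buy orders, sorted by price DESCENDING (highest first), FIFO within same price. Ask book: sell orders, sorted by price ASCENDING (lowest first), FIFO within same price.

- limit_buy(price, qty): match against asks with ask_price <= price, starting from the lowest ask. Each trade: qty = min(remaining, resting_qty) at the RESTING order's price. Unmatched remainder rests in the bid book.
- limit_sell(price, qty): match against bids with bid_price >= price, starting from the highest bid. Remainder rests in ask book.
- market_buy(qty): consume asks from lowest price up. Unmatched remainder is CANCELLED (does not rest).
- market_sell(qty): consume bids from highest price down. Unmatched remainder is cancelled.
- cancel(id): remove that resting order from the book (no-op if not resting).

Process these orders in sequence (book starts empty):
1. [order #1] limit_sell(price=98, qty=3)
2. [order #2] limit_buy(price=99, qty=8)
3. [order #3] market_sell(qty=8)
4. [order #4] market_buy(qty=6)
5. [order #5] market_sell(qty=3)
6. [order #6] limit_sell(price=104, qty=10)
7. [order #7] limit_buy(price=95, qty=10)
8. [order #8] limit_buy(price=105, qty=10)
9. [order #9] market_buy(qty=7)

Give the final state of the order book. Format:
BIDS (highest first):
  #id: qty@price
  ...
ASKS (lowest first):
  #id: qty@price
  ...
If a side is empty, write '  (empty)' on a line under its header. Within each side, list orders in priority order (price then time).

After op 1 [order #1] limit_sell(price=98, qty=3): fills=none; bids=[-] asks=[#1:3@98]
After op 2 [order #2] limit_buy(price=99, qty=8): fills=#2x#1:3@98; bids=[#2:5@99] asks=[-]
After op 3 [order #3] market_sell(qty=8): fills=#2x#3:5@99; bids=[-] asks=[-]
After op 4 [order #4] market_buy(qty=6): fills=none; bids=[-] asks=[-]
After op 5 [order #5] market_sell(qty=3): fills=none; bids=[-] asks=[-]
After op 6 [order #6] limit_sell(price=104, qty=10): fills=none; bids=[-] asks=[#6:10@104]
After op 7 [order #7] limit_buy(price=95, qty=10): fills=none; bids=[#7:10@95] asks=[#6:10@104]
After op 8 [order #8] limit_buy(price=105, qty=10): fills=#8x#6:10@104; bids=[#7:10@95] asks=[-]
After op 9 [order #9] market_buy(qty=7): fills=none; bids=[#7:10@95] asks=[-]

Answer: BIDS (highest first):
  #7: 10@95
ASKS (lowest first):
  (empty)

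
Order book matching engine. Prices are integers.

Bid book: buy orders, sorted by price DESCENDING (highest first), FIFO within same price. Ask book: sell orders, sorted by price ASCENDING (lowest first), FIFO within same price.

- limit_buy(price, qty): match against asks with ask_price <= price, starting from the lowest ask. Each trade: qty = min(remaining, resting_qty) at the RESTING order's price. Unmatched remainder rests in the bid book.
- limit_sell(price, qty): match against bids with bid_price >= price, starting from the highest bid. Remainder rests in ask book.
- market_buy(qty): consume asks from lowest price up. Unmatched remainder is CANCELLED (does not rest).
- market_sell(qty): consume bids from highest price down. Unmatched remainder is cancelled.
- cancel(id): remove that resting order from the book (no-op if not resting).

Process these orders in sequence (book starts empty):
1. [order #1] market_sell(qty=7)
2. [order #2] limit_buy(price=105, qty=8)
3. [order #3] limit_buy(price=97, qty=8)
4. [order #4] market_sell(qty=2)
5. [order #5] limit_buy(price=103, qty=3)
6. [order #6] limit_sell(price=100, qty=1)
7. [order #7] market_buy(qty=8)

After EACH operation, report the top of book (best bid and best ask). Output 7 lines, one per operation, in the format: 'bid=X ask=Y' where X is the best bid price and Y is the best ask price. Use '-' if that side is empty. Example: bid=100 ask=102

Answer: bid=- ask=-
bid=105 ask=-
bid=105 ask=-
bid=105 ask=-
bid=105 ask=-
bid=105 ask=-
bid=105 ask=-

Derivation:
After op 1 [order #1] market_sell(qty=7): fills=none; bids=[-] asks=[-]
After op 2 [order #2] limit_buy(price=105, qty=8): fills=none; bids=[#2:8@105] asks=[-]
After op 3 [order #3] limit_buy(price=97, qty=8): fills=none; bids=[#2:8@105 #3:8@97] asks=[-]
After op 4 [order #4] market_sell(qty=2): fills=#2x#4:2@105; bids=[#2:6@105 #3:8@97] asks=[-]
After op 5 [order #5] limit_buy(price=103, qty=3): fills=none; bids=[#2:6@105 #5:3@103 #3:8@97] asks=[-]
After op 6 [order #6] limit_sell(price=100, qty=1): fills=#2x#6:1@105; bids=[#2:5@105 #5:3@103 #3:8@97] asks=[-]
After op 7 [order #7] market_buy(qty=8): fills=none; bids=[#2:5@105 #5:3@103 #3:8@97] asks=[-]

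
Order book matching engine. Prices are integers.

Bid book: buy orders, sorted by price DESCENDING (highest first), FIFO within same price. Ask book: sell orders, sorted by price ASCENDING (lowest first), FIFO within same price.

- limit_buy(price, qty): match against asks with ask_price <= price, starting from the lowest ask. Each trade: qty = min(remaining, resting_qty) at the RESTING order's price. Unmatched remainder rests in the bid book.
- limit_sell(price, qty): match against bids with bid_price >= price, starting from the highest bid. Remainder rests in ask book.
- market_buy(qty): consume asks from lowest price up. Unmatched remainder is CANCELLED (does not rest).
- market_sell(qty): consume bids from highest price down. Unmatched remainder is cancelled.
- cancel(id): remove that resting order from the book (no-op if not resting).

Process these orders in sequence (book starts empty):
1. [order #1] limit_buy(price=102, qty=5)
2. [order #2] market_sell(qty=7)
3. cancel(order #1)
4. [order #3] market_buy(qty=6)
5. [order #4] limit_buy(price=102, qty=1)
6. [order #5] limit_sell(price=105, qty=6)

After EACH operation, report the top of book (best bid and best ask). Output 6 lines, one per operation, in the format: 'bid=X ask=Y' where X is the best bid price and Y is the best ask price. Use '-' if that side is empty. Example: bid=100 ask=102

Answer: bid=102 ask=-
bid=- ask=-
bid=- ask=-
bid=- ask=-
bid=102 ask=-
bid=102 ask=105

Derivation:
After op 1 [order #1] limit_buy(price=102, qty=5): fills=none; bids=[#1:5@102] asks=[-]
After op 2 [order #2] market_sell(qty=7): fills=#1x#2:5@102; bids=[-] asks=[-]
After op 3 cancel(order #1): fills=none; bids=[-] asks=[-]
After op 4 [order #3] market_buy(qty=6): fills=none; bids=[-] asks=[-]
After op 5 [order #4] limit_buy(price=102, qty=1): fills=none; bids=[#4:1@102] asks=[-]
After op 6 [order #5] limit_sell(price=105, qty=6): fills=none; bids=[#4:1@102] asks=[#5:6@105]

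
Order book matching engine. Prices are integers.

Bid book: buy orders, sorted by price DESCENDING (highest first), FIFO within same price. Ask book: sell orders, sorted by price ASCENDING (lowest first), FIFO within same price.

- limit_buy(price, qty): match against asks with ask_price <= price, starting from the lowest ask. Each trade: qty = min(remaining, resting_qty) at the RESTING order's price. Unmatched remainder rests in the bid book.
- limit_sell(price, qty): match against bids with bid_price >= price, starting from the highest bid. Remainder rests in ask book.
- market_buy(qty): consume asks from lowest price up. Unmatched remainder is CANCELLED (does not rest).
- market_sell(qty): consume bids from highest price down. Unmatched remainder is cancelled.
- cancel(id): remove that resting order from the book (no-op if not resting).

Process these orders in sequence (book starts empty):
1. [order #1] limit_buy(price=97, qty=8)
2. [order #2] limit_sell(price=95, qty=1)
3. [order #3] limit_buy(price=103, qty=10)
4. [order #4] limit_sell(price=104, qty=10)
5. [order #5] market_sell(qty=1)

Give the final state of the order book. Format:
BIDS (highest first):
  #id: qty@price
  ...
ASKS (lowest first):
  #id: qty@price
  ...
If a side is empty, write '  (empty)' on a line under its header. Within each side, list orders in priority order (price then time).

Answer: BIDS (highest first):
  #3: 9@103
  #1: 7@97
ASKS (lowest first):
  #4: 10@104

Derivation:
After op 1 [order #1] limit_buy(price=97, qty=8): fills=none; bids=[#1:8@97] asks=[-]
After op 2 [order #2] limit_sell(price=95, qty=1): fills=#1x#2:1@97; bids=[#1:7@97] asks=[-]
After op 3 [order #3] limit_buy(price=103, qty=10): fills=none; bids=[#3:10@103 #1:7@97] asks=[-]
After op 4 [order #4] limit_sell(price=104, qty=10): fills=none; bids=[#3:10@103 #1:7@97] asks=[#4:10@104]
After op 5 [order #5] market_sell(qty=1): fills=#3x#5:1@103; bids=[#3:9@103 #1:7@97] asks=[#4:10@104]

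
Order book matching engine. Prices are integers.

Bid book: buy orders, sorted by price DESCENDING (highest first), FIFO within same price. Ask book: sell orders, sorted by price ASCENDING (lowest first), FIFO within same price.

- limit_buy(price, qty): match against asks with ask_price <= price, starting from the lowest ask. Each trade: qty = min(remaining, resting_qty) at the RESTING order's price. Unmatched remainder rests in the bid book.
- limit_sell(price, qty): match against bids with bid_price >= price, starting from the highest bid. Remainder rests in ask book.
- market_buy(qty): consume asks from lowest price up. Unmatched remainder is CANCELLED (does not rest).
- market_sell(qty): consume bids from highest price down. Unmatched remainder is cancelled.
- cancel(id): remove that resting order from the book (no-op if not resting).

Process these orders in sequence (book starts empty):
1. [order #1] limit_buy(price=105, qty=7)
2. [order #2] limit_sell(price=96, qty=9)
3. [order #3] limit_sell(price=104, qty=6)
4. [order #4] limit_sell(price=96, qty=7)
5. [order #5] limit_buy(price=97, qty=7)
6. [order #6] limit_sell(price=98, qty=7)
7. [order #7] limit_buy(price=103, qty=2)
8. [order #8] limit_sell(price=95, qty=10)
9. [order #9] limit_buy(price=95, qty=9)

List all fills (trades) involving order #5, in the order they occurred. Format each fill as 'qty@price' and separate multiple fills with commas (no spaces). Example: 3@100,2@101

Answer: 2@96,5@96

Derivation:
After op 1 [order #1] limit_buy(price=105, qty=7): fills=none; bids=[#1:7@105] asks=[-]
After op 2 [order #2] limit_sell(price=96, qty=9): fills=#1x#2:7@105; bids=[-] asks=[#2:2@96]
After op 3 [order #3] limit_sell(price=104, qty=6): fills=none; bids=[-] asks=[#2:2@96 #3:6@104]
After op 4 [order #4] limit_sell(price=96, qty=7): fills=none; bids=[-] asks=[#2:2@96 #4:7@96 #3:6@104]
After op 5 [order #5] limit_buy(price=97, qty=7): fills=#5x#2:2@96 #5x#4:5@96; bids=[-] asks=[#4:2@96 #3:6@104]
After op 6 [order #6] limit_sell(price=98, qty=7): fills=none; bids=[-] asks=[#4:2@96 #6:7@98 #3:6@104]
After op 7 [order #7] limit_buy(price=103, qty=2): fills=#7x#4:2@96; bids=[-] asks=[#6:7@98 #3:6@104]
After op 8 [order #8] limit_sell(price=95, qty=10): fills=none; bids=[-] asks=[#8:10@95 #6:7@98 #3:6@104]
After op 9 [order #9] limit_buy(price=95, qty=9): fills=#9x#8:9@95; bids=[-] asks=[#8:1@95 #6:7@98 #3:6@104]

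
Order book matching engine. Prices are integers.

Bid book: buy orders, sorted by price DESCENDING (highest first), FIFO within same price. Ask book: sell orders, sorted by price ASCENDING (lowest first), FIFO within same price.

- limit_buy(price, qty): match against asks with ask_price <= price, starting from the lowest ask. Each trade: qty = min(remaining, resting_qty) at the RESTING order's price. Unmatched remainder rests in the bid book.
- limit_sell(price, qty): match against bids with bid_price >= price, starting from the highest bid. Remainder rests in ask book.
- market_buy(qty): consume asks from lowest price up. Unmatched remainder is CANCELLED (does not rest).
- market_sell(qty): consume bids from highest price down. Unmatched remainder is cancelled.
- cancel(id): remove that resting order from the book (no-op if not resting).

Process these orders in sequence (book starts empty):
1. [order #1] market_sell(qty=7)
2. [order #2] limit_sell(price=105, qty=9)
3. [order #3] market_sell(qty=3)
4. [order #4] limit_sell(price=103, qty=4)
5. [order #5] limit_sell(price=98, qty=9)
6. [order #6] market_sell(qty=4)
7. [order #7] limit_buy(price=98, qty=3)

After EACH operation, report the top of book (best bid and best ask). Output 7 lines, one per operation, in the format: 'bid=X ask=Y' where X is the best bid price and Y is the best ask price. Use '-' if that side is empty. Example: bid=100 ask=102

Answer: bid=- ask=-
bid=- ask=105
bid=- ask=105
bid=- ask=103
bid=- ask=98
bid=- ask=98
bid=- ask=98

Derivation:
After op 1 [order #1] market_sell(qty=7): fills=none; bids=[-] asks=[-]
After op 2 [order #2] limit_sell(price=105, qty=9): fills=none; bids=[-] asks=[#2:9@105]
After op 3 [order #3] market_sell(qty=3): fills=none; bids=[-] asks=[#2:9@105]
After op 4 [order #4] limit_sell(price=103, qty=4): fills=none; bids=[-] asks=[#4:4@103 #2:9@105]
After op 5 [order #5] limit_sell(price=98, qty=9): fills=none; bids=[-] asks=[#5:9@98 #4:4@103 #2:9@105]
After op 6 [order #6] market_sell(qty=4): fills=none; bids=[-] asks=[#5:9@98 #4:4@103 #2:9@105]
After op 7 [order #7] limit_buy(price=98, qty=3): fills=#7x#5:3@98; bids=[-] asks=[#5:6@98 #4:4@103 #2:9@105]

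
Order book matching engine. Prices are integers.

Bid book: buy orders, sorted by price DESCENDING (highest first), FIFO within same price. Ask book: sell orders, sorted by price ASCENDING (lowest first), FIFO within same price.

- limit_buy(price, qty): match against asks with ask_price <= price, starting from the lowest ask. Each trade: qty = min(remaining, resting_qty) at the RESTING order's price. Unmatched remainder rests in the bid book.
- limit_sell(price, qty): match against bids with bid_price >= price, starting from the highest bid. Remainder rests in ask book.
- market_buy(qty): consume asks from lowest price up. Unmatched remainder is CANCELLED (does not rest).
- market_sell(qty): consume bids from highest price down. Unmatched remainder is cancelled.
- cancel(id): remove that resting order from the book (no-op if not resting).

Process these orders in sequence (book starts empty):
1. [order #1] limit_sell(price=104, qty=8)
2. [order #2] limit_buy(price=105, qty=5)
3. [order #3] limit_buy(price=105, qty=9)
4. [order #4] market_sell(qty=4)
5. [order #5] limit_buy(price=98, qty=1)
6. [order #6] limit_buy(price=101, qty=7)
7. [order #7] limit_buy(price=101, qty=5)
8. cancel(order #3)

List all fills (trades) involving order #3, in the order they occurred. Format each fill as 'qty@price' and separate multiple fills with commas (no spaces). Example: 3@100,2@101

Answer: 3@104,4@105

Derivation:
After op 1 [order #1] limit_sell(price=104, qty=8): fills=none; bids=[-] asks=[#1:8@104]
After op 2 [order #2] limit_buy(price=105, qty=5): fills=#2x#1:5@104; bids=[-] asks=[#1:3@104]
After op 3 [order #3] limit_buy(price=105, qty=9): fills=#3x#1:3@104; bids=[#3:6@105] asks=[-]
After op 4 [order #4] market_sell(qty=4): fills=#3x#4:4@105; bids=[#3:2@105] asks=[-]
After op 5 [order #5] limit_buy(price=98, qty=1): fills=none; bids=[#3:2@105 #5:1@98] asks=[-]
After op 6 [order #6] limit_buy(price=101, qty=7): fills=none; bids=[#3:2@105 #6:7@101 #5:1@98] asks=[-]
After op 7 [order #7] limit_buy(price=101, qty=5): fills=none; bids=[#3:2@105 #6:7@101 #7:5@101 #5:1@98] asks=[-]
After op 8 cancel(order #3): fills=none; bids=[#6:7@101 #7:5@101 #5:1@98] asks=[-]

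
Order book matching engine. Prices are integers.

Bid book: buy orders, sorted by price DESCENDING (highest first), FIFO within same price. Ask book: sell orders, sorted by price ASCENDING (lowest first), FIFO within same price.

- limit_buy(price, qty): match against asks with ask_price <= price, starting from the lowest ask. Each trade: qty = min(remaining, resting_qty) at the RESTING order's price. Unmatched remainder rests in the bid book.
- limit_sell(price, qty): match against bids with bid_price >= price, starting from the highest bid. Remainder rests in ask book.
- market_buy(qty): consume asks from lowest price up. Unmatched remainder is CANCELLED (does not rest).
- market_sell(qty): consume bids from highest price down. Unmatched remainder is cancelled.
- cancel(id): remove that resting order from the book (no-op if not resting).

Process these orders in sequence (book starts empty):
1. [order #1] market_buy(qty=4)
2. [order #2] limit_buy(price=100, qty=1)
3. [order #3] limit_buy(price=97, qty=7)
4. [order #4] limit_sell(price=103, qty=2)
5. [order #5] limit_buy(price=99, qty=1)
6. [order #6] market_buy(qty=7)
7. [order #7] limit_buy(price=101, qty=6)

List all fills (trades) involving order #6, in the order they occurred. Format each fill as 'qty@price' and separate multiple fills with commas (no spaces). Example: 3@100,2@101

After op 1 [order #1] market_buy(qty=4): fills=none; bids=[-] asks=[-]
After op 2 [order #2] limit_buy(price=100, qty=1): fills=none; bids=[#2:1@100] asks=[-]
After op 3 [order #3] limit_buy(price=97, qty=7): fills=none; bids=[#2:1@100 #3:7@97] asks=[-]
After op 4 [order #4] limit_sell(price=103, qty=2): fills=none; bids=[#2:1@100 #3:7@97] asks=[#4:2@103]
After op 5 [order #5] limit_buy(price=99, qty=1): fills=none; bids=[#2:1@100 #5:1@99 #3:7@97] asks=[#4:2@103]
After op 6 [order #6] market_buy(qty=7): fills=#6x#4:2@103; bids=[#2:1@100 #5:1@99 #3:7@97] asks=[-]
After op 7 [order #7] limit_buy(price=101, qty=6): fills=none; bids=[#7:6@101 #2:1@100 #5:1@99 #3:7@97] asks=[-]

Answer: 2@103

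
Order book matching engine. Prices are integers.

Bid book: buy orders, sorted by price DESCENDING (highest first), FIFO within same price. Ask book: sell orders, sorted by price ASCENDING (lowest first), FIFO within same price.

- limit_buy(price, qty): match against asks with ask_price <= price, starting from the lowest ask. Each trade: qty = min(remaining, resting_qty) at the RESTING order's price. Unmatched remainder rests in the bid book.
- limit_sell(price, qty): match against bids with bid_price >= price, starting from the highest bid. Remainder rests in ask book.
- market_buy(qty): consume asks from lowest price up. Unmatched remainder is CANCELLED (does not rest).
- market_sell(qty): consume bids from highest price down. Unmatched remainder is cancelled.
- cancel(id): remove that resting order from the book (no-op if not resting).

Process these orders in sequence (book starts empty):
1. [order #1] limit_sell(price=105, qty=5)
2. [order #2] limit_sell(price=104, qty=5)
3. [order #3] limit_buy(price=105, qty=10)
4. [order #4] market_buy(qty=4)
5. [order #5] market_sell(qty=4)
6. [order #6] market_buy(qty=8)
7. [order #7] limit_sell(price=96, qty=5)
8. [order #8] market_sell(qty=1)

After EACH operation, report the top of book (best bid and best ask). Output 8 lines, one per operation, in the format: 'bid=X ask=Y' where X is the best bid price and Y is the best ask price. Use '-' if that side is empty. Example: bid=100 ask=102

After op 1 [order #1] limit_sell(price=105, qty=5): fills=none; bids=[-] asks=[#1:5@105]
After op 2 [order #2] limit_sell(price=104, qty=5): fills=none; bids=[-] asks=[#2:5@104 #1:5@105]
After op 3 [order #3] limit_buy(price=105, qty=10): fills=#3x#2:5@104 #3x#1:5@105; bids=[-] asks=[-]
After op 4 [order #4] market_buy(qty=4): fills=none; bids=[-] asks=[-]
After op 5 [order #5] market_sell(qty=4): fills=none; bids=[-] asks=[-]
After op 6 [order #6] market_buy(qty=8): fills=none; bids=[-] asks=[-]
After op 7 [order #7] limit_sell(price=96, qty=5): fills=none; bids=[-] asks=[#7:5@96]
After op 8 [order #8] market_sell(qty=1): fills=none; bids=[-] asks=[#7:5@96]

Answer: bid=- ask=105
bid=- ask=104
bid=- ask=-
bid=- ask=-
bid=- ask=-
bid=- ask=-
bid=- ask=96
bid=- ask=96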